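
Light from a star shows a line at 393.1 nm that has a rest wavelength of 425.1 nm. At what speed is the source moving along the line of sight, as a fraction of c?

λ'/λ₀ = 0.9247 < 1 (blueshift), so the source is approaching.
λ'/λ₀ = √((1 − β)/(1 + β)) for an approaching source ⇒ β = (1 − r²)/(1 + r²) with r = λ'/λ₀.
β = (1 − 0.8551)/(1 + 0.8551) ≈ 0.078.

0.078c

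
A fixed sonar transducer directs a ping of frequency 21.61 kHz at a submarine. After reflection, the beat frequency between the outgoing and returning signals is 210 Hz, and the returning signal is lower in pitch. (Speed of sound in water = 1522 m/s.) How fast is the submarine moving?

Double Doppler shift off a moving reflector: f₂ = f₀ · (v + u)/(v − u) (u > 0 toward emitter).
Returning signal is lower, so f₂ = f₀ − Δf = 21610 − 210 = 21400 Hz.
Rearranging, u = v · (f₂ − f₀)/(f₂ + f₀) = 1522 × -210/43010 ≈ -7.4 m/s.
So the submarine is moving at 7.4 m/s away from the emitter.

7.4 m/s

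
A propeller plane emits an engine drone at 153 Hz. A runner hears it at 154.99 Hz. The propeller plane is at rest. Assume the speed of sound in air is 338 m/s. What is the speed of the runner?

4.4 m/s

f' > f, so the runner is approaching.
f' = f · (v + v_o)/v ⇒ v_o = v · |f'/f − 1|.
v_o = 338 × |154.99/153 − 1| = 338 × 0.01301 ≈ 4.4 m/s.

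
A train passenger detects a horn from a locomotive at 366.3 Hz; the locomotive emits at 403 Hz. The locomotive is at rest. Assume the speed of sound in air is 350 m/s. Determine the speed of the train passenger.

f' < f, so the train passenger is receding.
f' = f · (v − v_o)/v ⇒ v_o = v · |f'/f − 1|.
v_o = 350 × |366.3/403 − 1| = 350 × 0.09107 ≈ 32 m/s.

32 m/s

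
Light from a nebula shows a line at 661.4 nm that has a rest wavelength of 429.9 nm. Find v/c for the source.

λ'/λ₀ = 1.5385 > 1 (redshift), so the source is receding.
λ'/λ₀ = √((1 + β)/(1 − β)) for a receding source ⇒ β = (r² − 1)/(r² + 1) with r = λ'/λ₀.
β = (2.3670 − 1)/(2.3670 + 1) ≈ 0.406.

0.406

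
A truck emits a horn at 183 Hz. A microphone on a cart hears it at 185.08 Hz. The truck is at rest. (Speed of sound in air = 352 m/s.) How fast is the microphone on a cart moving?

4.0 m/s

f' > f, so the microphone on a cart is approaching.
f' = f · (v + v_o)/v ⇒ v_o = v · |f'/f − 1|.
v_o = 352 × |185.08/183 − 1| = 352 × 0.01137 ≈ 4.0 m/s.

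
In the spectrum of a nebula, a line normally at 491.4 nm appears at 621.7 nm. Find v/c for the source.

0.231c

λ'/λ₀ = 1.2652 > 1 (redshift), so the source is receding.
λ'/λ₀ = √((1 + β)/(1 − β)) for a receding source ⇒ β = (r² − 1)/(r² + 1) with r = λ'/λ₀.
β = (1.6006 − 1)/(1.6006 + 1) ≈ 0.231.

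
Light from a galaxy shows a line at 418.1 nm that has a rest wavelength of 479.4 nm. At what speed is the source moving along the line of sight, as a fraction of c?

λ'/λ₀ = 0.8721 < 1 (blueshift), so the source is approaching.
λ'/λ₀ = √((1 − β)/(1 + β)) for an approaching source ⇒ β = (1 − r²)/(1 + r²) with r = λ'/λ₀.
β = (1 − 0.7606)/(1 + 0.7606) ≈ 0.136.

0.136c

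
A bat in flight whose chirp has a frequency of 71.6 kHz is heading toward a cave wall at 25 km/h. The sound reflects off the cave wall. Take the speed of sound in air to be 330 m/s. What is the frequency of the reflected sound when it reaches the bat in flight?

74.7 kHz

25 km/h = 6.944 m/s.
The cave wall receives the sound from a moving source: f₁ = f₀ · v/(v − v_e) = 71.6 × 330/323.06 ≈ 73.1 kHz.
On the return leg the bat in flight is a moving observer: f₂ = f₁ · (v + v_e)/v = 73.1 × 336.94/330 ≈ 74.7 kHz.
Equivalently f₂ = f₀ · (v + v_e)/(v − v_e).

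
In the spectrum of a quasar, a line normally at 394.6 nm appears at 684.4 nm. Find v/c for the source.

0.501

λ'/λ₀ = 1.7344 > 1 (redshift), so the source is receding.
λ'/λ₀ = √((1 + β)/(1 − β)) for a receding source ⇒ β = (r² − 1)/(r² + 1) with r = λ'/λ₀.
β = (3.0082 − 1)/(3.0082 + 1) ≈ 0.501.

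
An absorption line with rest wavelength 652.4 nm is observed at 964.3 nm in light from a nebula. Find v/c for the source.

λ'/λ₀ = 1.4781 > 1 (redshift), so the source is receding.
λ'/λ₀ = √((1 + β)/(1 − β)) for a receding source ⇒ β = (r² − 1)/(r² + 1) with r = λ'/λ₀.
β = (2.1847 − 1)/(2.1847 + 1) ≈ 0.372.

0.372c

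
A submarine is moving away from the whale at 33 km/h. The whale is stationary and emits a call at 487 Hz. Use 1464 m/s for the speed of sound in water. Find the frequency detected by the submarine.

33 km/h = 9.167 m/s.
Moving observer, stationary source: f' = f · (v − v_o)/v.
f' = 487 × (1464 − 9.167)/1464 = 487 × 1454.8/1464 ≈ 484 Hz.

484 Hz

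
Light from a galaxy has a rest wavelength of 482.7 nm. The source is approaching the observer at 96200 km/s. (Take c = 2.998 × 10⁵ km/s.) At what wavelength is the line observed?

β = v/c = 96200/299800 = 0.3209.
Relativistic Doppler for wavelength: λ' = λ₀ · √((1 − β)/(1 + β)).
λ' = 482.7 × √(0.6791/1.3209) = 482.7 × 0.71704 ≈ 346.1 nm.

346.1 nm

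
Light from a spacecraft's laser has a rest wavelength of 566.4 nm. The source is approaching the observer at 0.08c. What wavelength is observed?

Relativistic Doppler for wavelength: λ' = λ₀ · √((1 − β)/(1 + β)).
λ' = 566.4 × √(0.9200/1.0800) = 566.4 × 0.92296 ≈ 522.8 nm.

522.8 nm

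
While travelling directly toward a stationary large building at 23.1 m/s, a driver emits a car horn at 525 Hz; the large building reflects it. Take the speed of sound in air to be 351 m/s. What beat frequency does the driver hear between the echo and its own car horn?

74 Hz

The large building receives the sound from a moving source: f₁ = f₀ · v/(v − v_e) = 525 × 351/327.9 ≈ 562.0 Hz.
On the return leg the driver is a moving observer: f₂ = f₁ · (v + v_e)/v = 562.0 × 374.1/351 ≈ 599.0 Hz.
Beat against the emitted tone: |f₂ − f₀| = 2v_e·f₀/(v − v_e) = 2 × 23.1 × 525/327.9 ≈ 74 Hz.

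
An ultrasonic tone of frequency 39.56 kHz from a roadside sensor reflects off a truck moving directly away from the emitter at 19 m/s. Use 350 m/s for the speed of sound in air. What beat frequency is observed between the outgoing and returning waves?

4074 Hz

The truck first receives the wave as a moving observer: f₁ = f₀ · (v − u)/v = 39.56 × (350 − 19)/350 ≈ 37.41 kHz.
The reflection then acts as a moving source: f₂ = f₁ · v/(v + u) ≈ 35.49 kHz.
Beat frequency (with f₀ = 39560 Hz): |f₂ − f₀| = 2u·f₀/(v + u) = 2 × 19 × 39560/369 ≈ 4074 Hz.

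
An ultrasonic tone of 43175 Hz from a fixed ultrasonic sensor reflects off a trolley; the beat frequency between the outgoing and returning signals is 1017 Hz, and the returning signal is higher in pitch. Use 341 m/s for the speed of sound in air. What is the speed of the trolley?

4.0 m/s

Double Doppler shift off a moving reflector: f₂ = f₀ · (v + u)/(v − u) (u > 0 toward emitter).
Returning signal is higher, so f₂ = f₀ + Δf = 43175 + 1017 = 44192 Hz.
Rearranging, u = v · (f₂ − f₀)/(f₂ + f₀) = 341 × 1017/87367 ≈ 4.0 m/s.
So the trolley is moving at 4.0 m/s toward the emitter.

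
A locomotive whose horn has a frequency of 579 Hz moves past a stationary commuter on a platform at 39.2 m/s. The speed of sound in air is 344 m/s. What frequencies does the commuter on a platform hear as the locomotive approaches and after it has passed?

Approaching: f₁ = f · v/(v − v_s) = 579 × 344/304.8 ≈ 653 Hz.
Receding: f₂ = f · v/(v + v_s) = 579 × 344/383.2 ≈ 520 Hz.

653 Hz approaching; 520 Hz receding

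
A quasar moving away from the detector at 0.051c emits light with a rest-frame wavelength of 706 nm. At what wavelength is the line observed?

Relativistic Doppler for wavelength: λ' = λ₀ · √((1 + β)/(1 − β)).
λ' = 706 × √(1.0510/0.9490) = 706 × 1.05237 ≈ 743.0 nm.

743.0 nm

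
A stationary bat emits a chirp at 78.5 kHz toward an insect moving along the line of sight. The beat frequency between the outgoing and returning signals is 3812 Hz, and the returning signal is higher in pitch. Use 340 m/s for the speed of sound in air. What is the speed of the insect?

8.1 m/s

Double Doppler shift off a moving reflector: f₂ = f₀ · (v + u)/(v − u) (u > 0 toward emitter).
Returning signal is higher, so f₂ = f₀ + Δf = 78500 + 3812 = 82312 Hz.
Rearranging, u = v · (f₂ − f₀)/(f₂ + f₀) = 340 × 3812/160812 ≈ 8.1 m/s.
So the insect is moving at 8.1 m/s toward the emitter.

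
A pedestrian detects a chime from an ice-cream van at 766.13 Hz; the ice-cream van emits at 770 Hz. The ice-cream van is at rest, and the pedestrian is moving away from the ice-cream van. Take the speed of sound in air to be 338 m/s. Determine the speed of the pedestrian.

1.70 m/s

f' = f · (v − v_o)/v ⇒ v_o = v · |f'/f − 1|.
v_o = 338 × |766.13/770 − 1| = 338 × 0.005026 ≈ 1.70 m/s.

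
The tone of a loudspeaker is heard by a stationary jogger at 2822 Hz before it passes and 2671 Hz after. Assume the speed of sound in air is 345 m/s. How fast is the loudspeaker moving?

f₁/f₂ = (v + v_s)/(v − v_s), so v_s = v · (f₁ − f₂)/(f₁ + f₂).
v_s = 345 × (2822 − 2671)/(2822 + 2671) = 345 × 151/5493 ≈ 9.5 m/s.

9.5 m/s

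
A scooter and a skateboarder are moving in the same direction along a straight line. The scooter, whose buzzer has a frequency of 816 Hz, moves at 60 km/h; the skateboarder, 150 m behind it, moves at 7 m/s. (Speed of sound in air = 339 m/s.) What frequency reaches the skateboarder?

794 Hz

60 km/h = 16.67 m/s.
The skateboarder is behind, so the scooter is moving away from it while the skateboarder is moving toward the scooter.
With source receding and observer approaching, f' = f · (v + v_o)/(v + v_s).
f' = 816 × (339 + 7)/(339 + 16.67) = 816 × 346/355.67 ≈ 794 Hz.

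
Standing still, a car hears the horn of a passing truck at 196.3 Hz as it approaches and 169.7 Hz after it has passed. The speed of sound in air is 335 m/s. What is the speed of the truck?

24.3 m/s

f₁/f₂ = (v + v_s)/(v − v_s), so v_s = v · (f₁ − f₂)/(f₁ + f₂).
v_s = 335 × (196.3 − 169.7)/(196.3 + 169.7) = 335 × 26.6/366.0 ≈ 24.3 m/s.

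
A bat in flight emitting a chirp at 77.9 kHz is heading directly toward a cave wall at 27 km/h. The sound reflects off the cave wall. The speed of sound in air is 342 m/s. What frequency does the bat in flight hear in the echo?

27 km/h = 7.5 m/s.
The cave wall receives the sound from a moving source: f₁ = f₀ · v/(v − v_e) = 77.9 × 342/334.5 ≈ 79.6 kHz.
On the return leg the bat in flight is a moving observer: f₂ = f₁ · (v + v_e)/v = 79.6 × 349.5/342 ≈ 81.4 kHz.

81.4 kHz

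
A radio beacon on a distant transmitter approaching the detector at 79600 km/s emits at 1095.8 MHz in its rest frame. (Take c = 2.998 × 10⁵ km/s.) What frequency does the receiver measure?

1438.4 MHz

β = v/c = 79600/299800 = 0.2655.
Relativistic Doppler for frequency: f' = f₀ · √((1 + β)/(1 − β)).
f' = 1095.8 × √(1.2655/0.7345) = 1095.8 × 1.31262 ≈ 1438.4 MHz.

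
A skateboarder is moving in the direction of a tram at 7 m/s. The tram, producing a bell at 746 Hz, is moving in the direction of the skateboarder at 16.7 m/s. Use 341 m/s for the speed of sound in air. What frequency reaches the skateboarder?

801 Hz

General Doppler shift: f' = f · (v + v_o)/(v − v_s).
f' = 746 × (341 + 7)/(341 − 16.7) = 746 × 348/324.3 ≈ 801 Hz.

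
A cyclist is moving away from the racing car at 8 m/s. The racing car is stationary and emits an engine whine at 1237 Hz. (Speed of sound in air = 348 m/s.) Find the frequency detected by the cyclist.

Moving observer, stationary source: f' = f · (v − v_o)/v.
f' = 1237 × (348 − 8)/348 = 1237 × 340/348 ≈ 1209 Hz.

1209 Hz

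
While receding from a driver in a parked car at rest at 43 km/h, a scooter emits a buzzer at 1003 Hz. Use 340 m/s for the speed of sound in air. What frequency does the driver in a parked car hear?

43 km/h = 11.94 m/s.
With the source moving away from a stationary observer, f' = f · v/(v + v_s).
f' = 1003 × 340/(340 + 11.94) = 1003 × 340/351.9 ≈ 969 Hz.

969 Hz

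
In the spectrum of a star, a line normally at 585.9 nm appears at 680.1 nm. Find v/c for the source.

λ'/λ₀ = 1.1608 > 1 (redshift), so the source is receding.
λ'/λ₀ = √((1 + β)/(1 − β)) for a receding source ⇒ β = (r² − 1)/(r² + 1) with r = λ'/λ₀.
β = (1.3474 − 1)/(1.3474 + 1) ≈ 0.148.

0.148c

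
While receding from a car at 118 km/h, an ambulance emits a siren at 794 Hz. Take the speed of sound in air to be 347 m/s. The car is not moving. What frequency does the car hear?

725 Hz

118 km/h = 32.78 m/s.
With the source moving away from a stationary observer, f' = f · v/(v + v_s).
f' = 794 × 347/(347 + 32.78) = 794 × 347/379.8 ≈ 725 Hz.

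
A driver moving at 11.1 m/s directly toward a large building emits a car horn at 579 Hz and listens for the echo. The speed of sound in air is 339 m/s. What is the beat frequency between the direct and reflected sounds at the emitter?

The large building receives the sound from a moving source: f₁ = f₀ · v/(v − v_e) = 579 × 339/327.9 ≈ 598.6 Hz.
On the return leg the driver is a moving observer: f₂ = f₁ · (v + v_e)/v = 598.6 × 350.1/339 ≈ 618.2 Hz.
Beat against the emitted tone: |f₂ − f₀| = 2v_e·f₀/(v − v_e) = 2 × 11.1 × 579/327.9 ≈ 39.2 Hz.

39.2 Hz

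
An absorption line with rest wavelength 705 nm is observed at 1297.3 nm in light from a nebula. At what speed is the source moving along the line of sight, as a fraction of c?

λ'/λ₀ = 1.8401 > 1 (redshift), so the source is receding.
λ'/λ₀ = √((1 + β)/(1 − β)) for a receding source ⇒ β = (r² − 1)/(r² + 1) with r = λ'/λ₀.
β = (3.3861 − 1)/(3.3861 + 1) ≈ 0.544.

0.544c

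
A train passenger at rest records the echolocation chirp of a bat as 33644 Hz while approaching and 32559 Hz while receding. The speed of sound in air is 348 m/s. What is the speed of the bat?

5.7 m/s

f₁/f₂ = (v + v_s)/(v − v_s), so v_s = v · (f₁ − f₂)/(f₁ + f₂).
v_s = 348 × (33644 − 32559)/(33644 + 32559) = 348 × 1085/66203 ≈ 5.7 m/s.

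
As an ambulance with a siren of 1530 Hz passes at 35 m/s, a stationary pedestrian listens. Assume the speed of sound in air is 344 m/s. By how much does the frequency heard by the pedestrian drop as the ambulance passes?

315 Hz

Approaching: f₁ = f · v/(v − v_s) = 1530 × 344/309 ≈ 1703 Hz.
Receding: f₂ = f · v/(v + v_s) = 1530 × 344/379 ≈ 1389 Hz.
Drop: f₁ − f₂ = 2f·v·v_s/(v² − v_s²) = 2 × 1530 × 344 × 35/(344² − 35²) ≈ 315 Hz.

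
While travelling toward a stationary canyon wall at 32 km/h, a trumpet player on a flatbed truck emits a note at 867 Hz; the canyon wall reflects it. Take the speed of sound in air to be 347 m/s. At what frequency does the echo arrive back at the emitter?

32 km/h = 8.889 m/s.
The canyon wall receives the sound from a moving source: f₁ = f₀ · v/(v − v_e) = 867 × 347/338.11 ≈ 890 Hz.
On the return leg the trumpet player on a flatbed truck is a moving observer: f₂ = f₁ · (v + v_e)/v = 890 × 355.89/347 ≈ 913 Hz.

913 Hz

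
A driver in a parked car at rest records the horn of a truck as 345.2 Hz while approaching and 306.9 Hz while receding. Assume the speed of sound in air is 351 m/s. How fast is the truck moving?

f₁/f₂ = (v + v_s)/(v − v_s), so v_s = v · (f₁ − f₂)/(f₁ + f₂).
v_s = 351 × (345.2 − 306.9)/(345.2 + 306.9) = 351 × 38.3/652.1 ≈ 20.6 m/s.

20.6 m/s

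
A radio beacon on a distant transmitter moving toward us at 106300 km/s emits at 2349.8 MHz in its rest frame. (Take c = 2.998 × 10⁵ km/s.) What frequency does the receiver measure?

β = v/c = 106300/299800 = 0.3546.
Relativistic Doppler for frequency: f' = f₀ · √((1 + β)/(1 − β)).
f' = 2349.8 × √(1.3546/0.6454) = 2349.8 × 1.44869 ≈ 3404.1 MHz.

3404.1 MHz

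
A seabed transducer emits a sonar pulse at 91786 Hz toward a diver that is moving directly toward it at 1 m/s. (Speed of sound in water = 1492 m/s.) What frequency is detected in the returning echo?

91909 Hz

The diver first receives the wave as a moving observer: f₁ = f₀ · (v + u)/v = 91786 × (1492 + 1)/1492 ≈ 91848 Hz.
On reflection it acts as a source moving toward the stationary detector: f₂ = f₁ · v/(v − u) = 91848 × 1492/1491 ≈ 91909 Hz.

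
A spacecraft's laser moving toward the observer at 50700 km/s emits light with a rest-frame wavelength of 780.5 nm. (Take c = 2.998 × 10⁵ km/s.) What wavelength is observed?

658.0 nm

β = v/c = 50700/299800 = 0.1691.
Relativistic Doppler for wavelength: λ' = λ₀ · √((1 − β)/(1 + β)).
λ' = 780.5 × √(0.8309/1.1691) = 780.5 × 0.84303 ≈ 658.0 nm.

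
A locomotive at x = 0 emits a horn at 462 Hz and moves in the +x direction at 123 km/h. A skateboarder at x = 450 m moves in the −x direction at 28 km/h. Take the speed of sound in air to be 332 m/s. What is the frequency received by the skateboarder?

527 Hz

123 km/h = 34.17 m/s; 28 km/h = 7.778 m/s.
The observer lies on the +x side, so the source is heading toward the observer and the observer is heading toward the source.
General Doppler shift: f' = f · (v + v_o)/(v − v_s).
f' = 462 × (332 + 7.778)/(332 − 34.17) = 462 × 339.78/297.83 ≈ 527 Hz.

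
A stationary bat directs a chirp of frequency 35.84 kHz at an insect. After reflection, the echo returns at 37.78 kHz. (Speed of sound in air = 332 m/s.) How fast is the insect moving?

Double Doppler shift off a moving reflector: f₂ = f₀ · (v + u)/(v − u) (u > 0 toward emitter).
Rearranging, u = v · (f₂ − f₀)/(f₂ + f₀) = 332 × 1.94/73.62 ≈ 8.7 m/s.
So the insect is moving at 8.7 m/s toward the emitter.

8.7 m/s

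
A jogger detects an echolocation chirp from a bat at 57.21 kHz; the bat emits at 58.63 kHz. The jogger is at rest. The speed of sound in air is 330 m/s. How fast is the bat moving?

8.2 m/s

f' < f, so the bat is receding.
f' = f · v/(v + v_s) ⇒ v_s = v · |1 − f/f'|.
v_s = 330 × |1 − 58.63/57.21| = 330 × 0.02482 ≈ 8.2 m/s.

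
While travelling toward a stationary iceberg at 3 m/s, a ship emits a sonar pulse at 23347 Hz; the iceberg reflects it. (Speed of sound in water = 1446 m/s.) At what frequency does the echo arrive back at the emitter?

23444 Hz

The iceberg receives the sound from a moving source: f₁ = f₀ · v/(v − v_e) = 23347 × 1446/1443 ≈ 23396 Hz.
On the return leg the ship is a moving observer: f₂ = f₁ · (v + v_e)/v = 23396 × 1449/1446 ≈ 23444 Hz.
Equivalently f₂ = f₀ · (v + v_e)/(v − v_e).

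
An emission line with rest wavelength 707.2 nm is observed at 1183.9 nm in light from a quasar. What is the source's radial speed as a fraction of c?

λ'/λ₀ = 1.6741 > 1 (redshift), so the source is receding.
λ'/λ₀ = √((1 + β)/(1 − β)) for a receding source ⇒ β = (r² − 1)/(r² + 1) with r = λ'/λ₀.
β = (2.8025 − 1)/(2.8025 + 1) ≈ 0.474.

0.474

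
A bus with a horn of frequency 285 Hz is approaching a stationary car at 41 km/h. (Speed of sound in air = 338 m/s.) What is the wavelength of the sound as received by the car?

1.15 m

41 km/h = 11.39 m/s.
Only the source moves, toward the listener, so f' = f · v/(v − v_s).
f' = 285 × 338/(338 − 11.39) ≈ 295 Hz.
λ' = v/f' = 338/294.938 ≈ 1.15 m.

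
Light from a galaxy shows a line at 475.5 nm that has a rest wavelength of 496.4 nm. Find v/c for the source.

λ'/λ₀ = 0.9579 < 1 (blueshift), so the source is approaching.
λ'/λ₀ = √((1 − β)/(1 + β)) for an approaching source ⇒ β = (1 − r²)/(1 + r²) with r = λ'/λ₀.
β = (1 − 0.9176)/(1 + 0.9176) ≈ 0.043.

0.043c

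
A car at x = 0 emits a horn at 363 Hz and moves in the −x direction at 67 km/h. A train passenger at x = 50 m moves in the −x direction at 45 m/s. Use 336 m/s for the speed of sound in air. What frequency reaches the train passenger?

67 km/h = 18.61 m/s.
The observer lies on the +x side, so the source is heading away from the observer and the observer is heading toward the source.
Both move, so f' = f · (v + v_o)/(v + v_s).
f' = 363 × (336 + 45)/(336 + 18.61) = 363 × 381/354.61 ≈ 390 Hz.

390 Hz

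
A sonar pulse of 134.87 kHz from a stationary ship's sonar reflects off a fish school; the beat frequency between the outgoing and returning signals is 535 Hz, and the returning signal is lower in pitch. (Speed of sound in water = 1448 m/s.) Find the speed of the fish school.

2.88 m/s

Double Doppler shift off a moving reflector: f₂ = f₀ · (v + u)/(v − u) (u > 0 toward emitter).
Returning signal is lower, so f₂ = f₀ − Δf = 134870 − 535 = 134335 Hz.
Rearranging, u = v · (f₂ − f₀)/(f₂ + f₀) = 1448 × -535/269205 ≈ -2.88 m/s.
So the fish school is moving at 2.88 m/s away from the emitter.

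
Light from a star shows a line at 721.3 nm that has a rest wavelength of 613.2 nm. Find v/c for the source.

0.161

λ'/λ₀ = 1.1763 > 1 (redshift), so the source is receding.
λ'/λ₀ = √((1 + β)/(1 − β)) for a receding source ⇒ β = (r² − 1)/(r² + 1) with r = λ'/λ₀.
β = (1.3837 − 1)/(1.3837 + 1) ≈ 0.161.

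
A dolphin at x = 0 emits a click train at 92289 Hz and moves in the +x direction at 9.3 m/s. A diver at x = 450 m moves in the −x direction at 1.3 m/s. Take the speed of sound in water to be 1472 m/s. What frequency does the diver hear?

92958 Hz

The observer lies on the +x side, so the source is heading toward the observer and the observer is heading toward the source.
Both move, so f' = f · (v + v_o)/(v − v_s).
f' = 92289 × (1472 + 1.3)/(1472 − 9.3) = 92289 × 1473.3/1462.7 ≈ 92958 Hz.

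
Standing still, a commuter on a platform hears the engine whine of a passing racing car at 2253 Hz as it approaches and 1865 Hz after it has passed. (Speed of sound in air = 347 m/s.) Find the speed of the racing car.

f₁/f₂ = (v + v_s)/(v − v_s), so v_s = v · (f₁ − f₂)/(f₁ + f₂).
v_s = 347 × (2253 − 1865)/(2253 + 1865) = 347 × 388/4118 ≈ 33 m/s.

33 m/s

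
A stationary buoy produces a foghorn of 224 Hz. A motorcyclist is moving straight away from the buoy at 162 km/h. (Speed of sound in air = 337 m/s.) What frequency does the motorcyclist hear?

194 Hz

162 km/h = 45 m/s.
Moving observer, stationary source: f' = f · (v − v_o)/v.
f' = 224 × (337 − 45)/337 = 224 × 292/337 ≈ 194 Hz.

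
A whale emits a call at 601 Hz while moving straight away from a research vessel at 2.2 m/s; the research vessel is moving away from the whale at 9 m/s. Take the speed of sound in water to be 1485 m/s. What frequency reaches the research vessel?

Both move, so f' = f · (v − v_o)/(v + v_s).
f' = 601 × (1485 − 9)/(1485 + 2.2) = 601 × 1476/1487.2 ≈ 596 Hz.

596 Hz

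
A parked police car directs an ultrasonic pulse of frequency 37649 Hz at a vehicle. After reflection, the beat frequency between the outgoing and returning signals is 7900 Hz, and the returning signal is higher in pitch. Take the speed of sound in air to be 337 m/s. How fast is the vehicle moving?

32 m/s

Double Doppler shift off a moving reflector: f₂ = f₀ · (v + u)/(v − u) (u > 0 toward emitter).
Returning signal is higher, so f₂ = f₀ + Δf = 37649 + 7900 = 45549 Hz.
Rearranging, u = v · (f₂ − f₀)/(f₂ + f₀) = 337 × 7900/83198 ≈ 32 m/s.
So the vehicle is moving at 32 m/s toward the emitter.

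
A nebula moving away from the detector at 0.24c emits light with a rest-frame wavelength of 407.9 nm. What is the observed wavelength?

Relativistic Doppler for wavelength: λ' = λ₀ · √((1 + β)/(1 − β)).
λ' = 407.9 × √(1.2400/0.7600) = 407.9 × 1.27733 ≈ 521.0 nm.

521.0 nm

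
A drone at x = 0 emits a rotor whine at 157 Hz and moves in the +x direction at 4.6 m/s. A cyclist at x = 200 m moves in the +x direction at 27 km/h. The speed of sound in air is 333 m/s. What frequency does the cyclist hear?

27 km/h = 7.5 m/s.
The observer lies on the +x side, so the source is heading toward the observer and the observer is heading away from the source.
With source approaching and observer receding, f' = f · (v − v_o)/(v − v_s).
f' = 157 × (333 − 7.5)/(333 − 4.6) = 157 × 325.5/328.4 ≈ 156 Hz.

156 Hz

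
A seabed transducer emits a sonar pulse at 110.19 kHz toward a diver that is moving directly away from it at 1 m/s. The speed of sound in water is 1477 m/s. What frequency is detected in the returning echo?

110.0 kHz

At the diver (a moving observer), f₁ = f₀ · (v − u)/v = 110.19 × 1476/1477 ≈ 110.1 kHz.
The reflection then acts as a moving source: f₂ = f₁ · v/(v + u) ≈ 110.0 kHz.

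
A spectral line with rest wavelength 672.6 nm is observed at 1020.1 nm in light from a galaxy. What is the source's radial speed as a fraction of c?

λ'/λ₀ = 1.5167 > 1 (redshift), so the source is receding.
λ'/λ₀ = √((1 + β)/(1 − β)) for a receding source ⇒ β = (r² − 1)/(r² + 1) with r = λ'/λ₀.
β = (2.3002 − 1)/(2.3002 + 1) ≈ 0.394.

0.394c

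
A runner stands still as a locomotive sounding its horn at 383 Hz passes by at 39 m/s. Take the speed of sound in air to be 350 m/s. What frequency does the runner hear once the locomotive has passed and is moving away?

Receding: f₂ = f · v/(v + v_s) = 383 × 350/389 ≈ 345 Hz.

345 Hz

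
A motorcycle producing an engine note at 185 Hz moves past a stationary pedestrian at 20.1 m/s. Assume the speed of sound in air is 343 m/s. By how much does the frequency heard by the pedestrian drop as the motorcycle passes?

21.8 Hz

Approaching: f₁ = f · v/(v − v_s) = 185 × 343/322.9 ≈ 196.5 Hz.
Receding: f₂ = f · v/(v + v_s) = 185 × 343/363.1 ≈ 174.8 Hz.
Drop: f₁ − f₂ = 2f·v·v_s/(v² − v_s²) = 2 × 185 × 343 × 20.1/(343² − 20.1²) ≈ 21.8 Hz.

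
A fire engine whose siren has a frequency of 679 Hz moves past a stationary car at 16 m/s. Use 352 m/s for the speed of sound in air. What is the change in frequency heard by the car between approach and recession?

Approaching: f₁ = f · v/(v − v_s) = 679 × 352/336 ≈ 711.3 Hz.
Receding: f₂ = f · v/(v + v_s) = 679 × 352/368 ≈ 649.5 Hz.
Drop: f₁ − f₂ = 2f·v·v_s/(v² − v_s²) = 2 × 679 × 352 × 16/(352² − 16²) ≈ 61.9 Hz.

61.9 Hz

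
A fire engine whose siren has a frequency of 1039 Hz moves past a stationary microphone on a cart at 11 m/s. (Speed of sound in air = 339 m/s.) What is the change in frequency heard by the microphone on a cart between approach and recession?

67.5 Hz

Approaching: f₁ = f · v/(v − v_s) = 1039 × 339/328 ≈ 1073.8 Hz.
Receding: f₂ = f · v/(v + v_s) = 1039 × 339/350 ≈ 1006.3 Hz.
Drop: f₁ − f₂ = 2f·v·v_s/(v² − v_s²) = 2 × 1039 × 339 × 11/(339² − 11²) ≈ 67.5 Hz.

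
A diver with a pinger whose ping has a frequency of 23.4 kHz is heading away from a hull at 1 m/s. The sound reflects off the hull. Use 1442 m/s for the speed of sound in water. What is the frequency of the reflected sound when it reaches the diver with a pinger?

23.4 kHz

The hull receives the sound from a moving source: f₁ = f₀ · v/(v + v_e) = 23.4 × 1442/1443 ≈ 23.4 kHz.
On the return leg the diver with a pinger is a moving observer: f₂ = f₁ · (v − v_e)/v = 23.4 × 1441/1442 ≈ 23.4 kHz.
Equivalently f₂ = f₀ · (v − v_e)/(v + v_e).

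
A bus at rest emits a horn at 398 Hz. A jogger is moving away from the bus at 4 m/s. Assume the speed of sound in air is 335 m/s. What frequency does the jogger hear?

Only the observer moves, away from the source, so f' = f · (v − v_o)/v.
f' = 398 × (335 − 4)/335 = 398 × 331/335 ≈ 393 Hz.

393 Hz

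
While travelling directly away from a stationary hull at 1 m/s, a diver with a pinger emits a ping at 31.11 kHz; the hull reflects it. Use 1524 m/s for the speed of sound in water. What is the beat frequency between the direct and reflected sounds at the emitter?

40.8 Hz

The hull receives the sound from a moving source: f₁ = f₀ · v/(v + v_e) = 31.11 × 1524/1525 ≈ 31.0896 kHz.
On the return leg the diver with a pinger is a moving observer: f₂ = f₁ · (v − v_e)/v = 31.0896 × 1523/1524 ≈ 31.0692 kHz.
Beat against the emitted tone (with f₀ = 31110 Hz): |f₂ − f₀| = 2v_e·f₀/(v + v_e) = 2 × 1 × 31110/1525 ≈ 40.8 Hz.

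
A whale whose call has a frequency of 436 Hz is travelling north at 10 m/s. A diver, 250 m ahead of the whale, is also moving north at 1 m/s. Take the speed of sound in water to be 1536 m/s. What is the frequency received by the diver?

The diver is ahead, so the whale is moving toward it while the diver is moving away from the whale.
With source approaching and observer receding, f' = f · (v − v_o)/(v − v_s).
f' = 436 × (1536 − 1)/(1536 − 10) = 436 × 1535/1526 ≈ 439 Hz.

439 Hz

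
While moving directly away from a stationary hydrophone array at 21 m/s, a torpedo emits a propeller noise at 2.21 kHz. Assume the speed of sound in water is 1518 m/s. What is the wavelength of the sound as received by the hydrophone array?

With the source moving away from a stationary observer, f' = f · v/(v + v_s).
f' = 2.21 × 1518/(1518 + 21) ≈ 2.18 kHz.
λ' = v/f' = 1518/2179.84 ≈ 69.6 cm.

69.6 cm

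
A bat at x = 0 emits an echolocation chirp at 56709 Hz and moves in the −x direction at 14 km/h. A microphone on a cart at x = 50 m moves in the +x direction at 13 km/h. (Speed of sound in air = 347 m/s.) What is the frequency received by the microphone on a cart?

14 km/h = 3.889 m/s; 13 km/h = 3.611 m/s.
The observer lies on the +x side, so the source is heading away from the observer and the observer is heading away from the source.
General Doppler shift: f' = f · (v − v_o)/(v + v_s).
f' = 56709 × (347 − 3.611)/(347 + 3.889) = 56709 × 343.39/350.89 ≈ 55497 Hz.

55497 Hz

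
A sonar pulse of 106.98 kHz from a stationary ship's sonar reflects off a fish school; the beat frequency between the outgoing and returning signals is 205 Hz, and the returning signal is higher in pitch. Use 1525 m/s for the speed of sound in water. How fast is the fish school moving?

Double Doppler shift off a moving reflector: f₂ = f₀ · (v + u)/(v − u) (u > 0 toward emitter).
Returning signal is higher, so f₂ = f₀ + Δf = 106980 + 205 = 107185 Hz.
Rearranging, u = v · (f₂ − f₀)/(f₂ + f₀) = 1525 × 205/214165 ≈ 1.46 m/s.
So the fish school is moving at 1.46 m/s toward the emitter.

1.46 m/s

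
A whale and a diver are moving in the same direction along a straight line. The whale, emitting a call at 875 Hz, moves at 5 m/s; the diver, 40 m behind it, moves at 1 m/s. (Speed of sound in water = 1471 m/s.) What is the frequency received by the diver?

The diver is behind, so the whale is moving away from it while the diver is moving toward the whale.
Both move, so f' = f · (v + v_o)/(v + v_s).
f' = 875 × (1471 + 1)/(1471 + 5) = 875 × 1472/1476 ≈ 873 Hz.

873 Hz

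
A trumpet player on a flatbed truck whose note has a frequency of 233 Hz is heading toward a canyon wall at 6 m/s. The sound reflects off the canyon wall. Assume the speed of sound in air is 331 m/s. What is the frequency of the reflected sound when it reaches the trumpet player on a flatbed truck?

The canyon wall receives the sound from a moving source: f₁ = f₀ · v/(v − v_e) = 233 × 331/325 ≈ 237 Hz.
On the return leg the trumpet player on a flatbed truck is a moving observer: f₂ = f₁ · (v + v_e)/v = 237 × 337/331 ≈ 242 Hz.
Equivalently f₂ = f₀ · (v + v_e)/(v − v_e).

242 Hz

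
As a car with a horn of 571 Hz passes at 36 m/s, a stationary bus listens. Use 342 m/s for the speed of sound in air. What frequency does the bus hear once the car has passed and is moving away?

Receding: f₂ = f · v/(v + v_s) = 571 × 342/378 ≈ 517 Hz.

517 Hz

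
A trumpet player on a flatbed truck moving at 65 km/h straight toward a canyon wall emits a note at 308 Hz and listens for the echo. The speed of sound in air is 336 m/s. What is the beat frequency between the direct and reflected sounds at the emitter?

35.0 Hz

65 km/h = 18.06 m/s.
The canyon wall receives the sound from a moving source: f₁ = f₀ · v/(v − v_e) = 308 × 336/317.94 ≈ 325.5 Hz.
On the return leg the trumpet player on a flatbed truck is a moving observer: f₂ = f₁ · (v + v_e)/v = 325.5 × 354.06/336 ≈ 343.0 Hz.
Equivalently f₂ = f₀ · (v + v_e)/(v − v_e).
Beat against the emitted tone: |f₂ − f₀| = 2v_e·f₀/(v − v_e) = 2 × 18.06 × 308/317.94 ≈ 35.0 Hz.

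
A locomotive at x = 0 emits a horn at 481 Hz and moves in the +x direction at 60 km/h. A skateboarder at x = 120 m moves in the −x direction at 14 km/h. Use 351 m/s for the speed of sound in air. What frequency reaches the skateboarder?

511 Hz

60 km/h = 16.67 m/s; 14 km/h = 3.889 m/s.
The observer lies on the +x side, so the source is heading toward the observer and the observer is heading toward the source.
With source approaching and observer approaching, f' = f · (v + v_o)/(v − v_s).
f' = 481 × (351 + 3.889)/(351 − 16.67) = 481 × 354.89/334.33 ≈ 511 Hz.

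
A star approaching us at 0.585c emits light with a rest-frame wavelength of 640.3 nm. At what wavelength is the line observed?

Relativistic Doppler for wavelength: λ' = λ₀ · √((1 − β)/(1 + β)).
λ' = 640.3 × √(0.4150/1.5850) = 640.3 × 0.51169 ≈ 327.6 nm.

327.6 nm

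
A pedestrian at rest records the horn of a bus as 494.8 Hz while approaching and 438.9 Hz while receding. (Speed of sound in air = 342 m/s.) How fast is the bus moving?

f₁/f₂ = (v + v_s)/(v − v_s), so v_s = v · (f₁ − f₂)/(f₁ + f₂).
v_s = 342 × (494.8 − 438.9)/(494.8 + 438.9) = 342 × 55.9/933.7 ≈ 20.5 m/s.

20.5 m/s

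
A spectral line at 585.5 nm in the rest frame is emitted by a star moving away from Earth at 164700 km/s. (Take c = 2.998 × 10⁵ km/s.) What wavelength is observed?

β = v/c = 164700/299800 = 0.5494.
Relativistic Doppler for wavelength: λ' = λ₀ · √((1 + β)/(1 − β)).
λ' = 585.5 × √(1.5494/0.4506) = 585.5 × 1.85424 ≈ 1085.7 nm.

1085.7 nm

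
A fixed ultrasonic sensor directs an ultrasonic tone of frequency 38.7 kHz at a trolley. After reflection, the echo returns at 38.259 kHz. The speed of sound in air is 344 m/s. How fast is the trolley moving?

1.97 m/s

Double Doppler shift off a moving reflector: f₂ = f₀ · (v + u)/(v − u) (u > 0 toward emitter).
Rearranging, u = v · (f₂ − f₀)/(f₂ + f₀) = 344 × -0.441/76.959 ≈ -1.97 m/s.
So the trolley is moving at 1.97 m/s away from the emitter.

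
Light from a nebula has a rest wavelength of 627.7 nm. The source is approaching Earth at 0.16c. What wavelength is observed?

534.1 nm

Relativistic Doppler for wavelength: λ' = λ₀ · √((1 − β)/(1 + β)).
λ' = 627.7 × √(0.8400/1.1600) = 627.7 × 0.85096 ≈ 534.1 nm.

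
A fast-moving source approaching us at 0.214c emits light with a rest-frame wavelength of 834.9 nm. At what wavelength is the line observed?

671.8 nm

Relativistic Doppler for wavelength: λ' = λ₀ · √((1 − β)/(1 + β)).
λ' = 834.9 × √(0.7860/1.2140) = 834.9 × 0.80464 ≈ 671.8 nm.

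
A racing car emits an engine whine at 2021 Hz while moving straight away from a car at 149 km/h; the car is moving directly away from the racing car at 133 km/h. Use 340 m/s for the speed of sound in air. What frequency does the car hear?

1606 Hz

149 km/h = 41.39 m/s; 133 km/h = 36.94 m/s.
With source receding and observer receding, f' = f · (v − v_o)/(v + v_s).
f' = 2021 × (340 − 36.94)/(340 + 41.39) = 2021 × 303.06/381.39 ≈ 1606 Hz.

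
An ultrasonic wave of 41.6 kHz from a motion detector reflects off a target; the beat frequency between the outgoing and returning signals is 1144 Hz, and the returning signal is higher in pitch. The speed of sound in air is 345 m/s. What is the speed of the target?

4.7 m/s

Double Doppler shift off a moving reflector: f₂ = f₀ · (v + u)/(v − u) (u > 0 toward emitter).
Returning signal is higher, so f₂ = f₀ + Δf = 41600 + 1144 = 42744 Hz.
Rearranging, u = v · (f₂ − f₀)/(f₂ + f₀) = 345 × 1144/84344 ≈ 4.7 m/s.
So the target is moving at 4.7 m/s toward the emitter.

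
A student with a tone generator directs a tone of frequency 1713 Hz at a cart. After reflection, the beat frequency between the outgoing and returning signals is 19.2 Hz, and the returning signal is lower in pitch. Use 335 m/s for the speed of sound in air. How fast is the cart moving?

Double Doppler shift off a moving reflector: f₂ = f₀ · (v + u)/(v − u) (u > 0 toward emitter).
Returning signal is lower, so f₂ = f₀ − Δf = 1713 − 19.2 = 1693.8 Hz.
Rearranging, u = v · (f₂ − f₀)/(f₂ + f₀) = 335 × -19.2/3406.8 ≈ -1.89 m/s.
So the cart is moving at 1.89 m/s away from the emitter.

1.89 m/s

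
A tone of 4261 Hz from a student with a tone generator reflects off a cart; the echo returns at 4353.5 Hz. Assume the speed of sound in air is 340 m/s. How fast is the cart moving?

3.7 m/s

Double Doppler shift off a moving reflector: f₂ = f₀ · (v + u)/(v − u) (u > 0 toward emitter).
Rearranging, u = v · (f₂ − f₀)/(f₂ + f₀) = 340 × 92.5/8614.5 ≈ 3.7 m/s.
So the cart is moving at 3.7 m/s toward the emitter.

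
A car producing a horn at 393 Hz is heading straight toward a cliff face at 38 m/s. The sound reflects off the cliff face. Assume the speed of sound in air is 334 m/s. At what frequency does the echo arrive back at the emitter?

The cliff face receives the sound from a moving source: f₁ = f₀ · v/(v − v_e) = 393 × 334/296 ≈ 443 Hz.
On the return leg the car is a moving observer: f₂ = f₁ · (v + v_e)/v = 443 × 372/334 ≈ 494 Hz.

494 Hz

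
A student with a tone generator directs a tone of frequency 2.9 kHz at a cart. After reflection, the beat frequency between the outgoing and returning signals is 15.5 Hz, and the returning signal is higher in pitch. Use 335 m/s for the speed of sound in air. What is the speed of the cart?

0.89 m/s

Double Doppler shift off a moving reflector: f₂ = f₀ · (v + u)/(v − u) (u > 0 toward emitter).
Returning signal is higher, so f₂ = f₀ + Δf = 2900 + 15.5 = 2915.5 Hz.
Rearranging, u = v · (f₂ − f₀)/(f₂ + f₀) = 335 × 15.5/5815.5 ≈ 0.89 m/s.
So the cart is moving at 0.89 m/s toward the emitter.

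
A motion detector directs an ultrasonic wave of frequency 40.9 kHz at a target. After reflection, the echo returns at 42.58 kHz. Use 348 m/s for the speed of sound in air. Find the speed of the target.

Double Doppler shift off a moving reflector: f₂ = f₀ · (v + u)/(v − u) (u > 0 toward emitter).
Rearranging, u = v · (f₂ − f₀)/(f₂ + f₀) = 348 × 1.68/83.48 ≈ 7.0 m/s.
So the target is moving at 7.0 m/s toward the emitter.

7.0 m/s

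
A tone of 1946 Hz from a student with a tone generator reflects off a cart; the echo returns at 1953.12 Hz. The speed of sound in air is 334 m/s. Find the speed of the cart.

0.61 m/s

Double Doppler shift off a moving reflector: f₂ = f₀ · (v + u)/(v − u) (u > 0 toward emitter).
Rearranging, u = v · (f₂ − f₀)/(f₂ + f₀) = 334 × 7.12/3899.12 ≈ 0.61 m/s.
So the cart is moving at 0.61 m/s toward the emitter.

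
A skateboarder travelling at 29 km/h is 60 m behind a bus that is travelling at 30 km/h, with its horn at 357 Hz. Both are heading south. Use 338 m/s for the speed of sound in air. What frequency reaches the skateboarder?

357 Hz

30 km/h = 8.333 m/s; 29 km/h = 8.056 m/s.
The skateboarder is behind, so the bus is moving away from it while the skateboarder is moving toward the bus.
Both move, so f' = f · (v + v_o)/(v + v_s).
f' = 357 × (338 + 8.056)/(338 + 8.333) = 357 × 346.06/346.33 ≈ 357 Hz.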